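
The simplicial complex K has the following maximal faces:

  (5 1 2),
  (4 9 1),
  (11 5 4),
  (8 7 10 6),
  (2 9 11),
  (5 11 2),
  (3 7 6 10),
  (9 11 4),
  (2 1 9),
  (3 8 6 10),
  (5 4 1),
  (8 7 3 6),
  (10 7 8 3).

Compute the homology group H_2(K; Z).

H_2 = Z.

Order the vertices as 1 < 2 < 3 < 4 < 5 < 6 < 7 < 8 < 9 < 10 < 11. Listing each simplex with vertices in this order, K has dimension 3 with simplices:

  0-simplices (11): [1], [2], [3], [4], [5], [6], [7], [8], [9], [10], [11]
  1-simplices (22): [1,2], [1,4], [1,5], [1,9], [2,5], [2,9], [2,11], [3,6], [3,7], [3,8], [3,10], [4,5], [4,9], [4,11], [5,11], [6,7], [6,8], [6,10], [7,8], [7,10], [8,10], [9,11]
  2-simplices (18): (18 of them)
  3-simplices (5): [3,6,7,8], [3,6,7,10], [3,6,8,10], [3,7,8,10], [6,7,8,10]

Hence C_0 ≅ Z^11, C_1 ≅ Z^22, C_2 ≅ Z^18, C_3 ≅ Z^5.

∂_1: C_1 → C_0 sends each edge [p,q] (with p < q) to q − p.
The 11×22 boundary matrix has rank 9 and Smith normal form diag(1,1,1,1,1,1,1,1,1).

∂_2: C_2 → C_1 sends each 2-simplex [p,q,r] to [q,r] − [p,r] + [p,q]. For instance
  ∂[1,4,5] = [4,5] − [1,5] + [1,4],
  ∂[4,9,11] = [9,11] − [4,11] + [4,9].
As a 22×18 matrix over Z this has rank 13, with invariant factors (1,1,1,1,1,1,1,1,1,1,1,1,1).

The boundary map ∂_3: C_3 → C_2 sends each 3-simplex σ to the alternating sum Σ_i (−1)^i (σ with its i-th vertex removed). For instance
  ∂[6,7,8,10] = [7,8,10] − [6,8,10] + [6,7,10] − [6,7,8],
  ∂[3,7,8,10] = [7,8,10] − [3,8,10] + [3,7,10] − [3,7,8].
This gives a 18×5 integer matrix of rank 4; reducing to Smith normal form yields diagonal entries (1,1,1,1).

Computing H_k = (kernel of ∂_k) / (image of ∂_{k+1}):

  H_2: rank ker ∂_2 − rank ∂_3 = (18 − 13) − 4 = 1, and the invariant factors of ∂_3 are all 1, so H_2 = Z.

(K is a triangulation of the disjoint union of the 3-sphere S^3 and the 2-sphere S^2.)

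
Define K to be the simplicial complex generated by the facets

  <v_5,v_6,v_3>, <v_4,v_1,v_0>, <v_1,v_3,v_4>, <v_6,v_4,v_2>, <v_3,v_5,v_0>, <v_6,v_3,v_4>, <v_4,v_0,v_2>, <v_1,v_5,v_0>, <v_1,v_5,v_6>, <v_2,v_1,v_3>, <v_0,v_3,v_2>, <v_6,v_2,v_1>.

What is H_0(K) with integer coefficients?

Take the total order v_0 < v_1 < v_2 < v_3 < v_4 < v_5 < v_6 on the vertex set. Then K (dimension 2) consists of the simplices:

  0-simplices (7): [v_0], [v_1], [v_2], [v_3], [v_4], [v_5], [v_6]
  1-simplices (18): (18 of them)
  2-simplices (12): (12 of them)

giving chain groups C_0 ≅ Z^7, C_1 ≅ Z^18, C_2 ≅ Z^12.

Boundary ∂_1: C_1 → C_0 is given by ∂[p,q] = [q] − [p]. For instance
  ∂[v_3,v_5] = [v_5] − [v_3].
The 7×18 boundary matrix has rank 6 and Smith normal form diag(1,1,1,1,1,1).

∂_2: C_2 → C_1 sends each 2-simplex [p,q,r] to [q,r] − [p,r] + [p,q]. For instance
  ∂[v_3,v_5,v_6] = [v_5,v_6] − [v_3,v_6] + [v_3,v_5],
  ∂[v_0,v_1,v_5] = [v_1,v_5] − [v_0,v_5] + [v_0,v_1].
The 18×12 boundary matrix has rank 12 and Smith normal form diag(1,1,1,1,1,1,1,1,1,1,1,2).

Reading off H_k = ker ∂_k / im ∂_{k+1}:

  H_0: rank C_0 − rank ∂_1 = 7 − 6 = 1, and the invariant factors of ∂_1 are all 1, so H_0 = Z.

H_0 = Z.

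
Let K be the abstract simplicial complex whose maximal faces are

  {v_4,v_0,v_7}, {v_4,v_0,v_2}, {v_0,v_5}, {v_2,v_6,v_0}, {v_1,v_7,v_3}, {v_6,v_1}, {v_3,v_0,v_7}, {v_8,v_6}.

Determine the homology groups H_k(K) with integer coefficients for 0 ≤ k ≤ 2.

Order the vertices as v_0 < v_1 < v_2 < v_3 < v_4 < v_5 < v_6 < v_7 < v_8. Listing each simplex with vertices in this order, K has dimension 2 with simplices:

  0-simplices (9): [v_0], [v_1], [v_2], [v_3], [v_4], [v_5], [v_6], [v_7], [v_8]
  1-simplices (14): [v_0,v_2], [v_0,v_3], [v_0,v_4], [v_0,v_5], [v_0,v_6], [v_0,v_7], [v_1,v_3], [v_1,v_6], [v_1,v_7], [v_2,v_4], [v_2,v_6], [v_3,v_7], [v_4,v_7], [v_6,v_8]
  2-simplices (5): [v_0,v_2,v_4], [v_0,v_2,v_6], [v_0,v_3,v_7], [v_0,v_4,v_7], [v_1,v_3,v_7]

giving chain groups C_0 ≅ Z^9, C_1 ≅ Z^14, C_2 ≅ Z^5.

The boundary map ∂_1: C_1 → C_0 is given by ∂[p,q] = [q] − [p]. For instance
  ∂[v_4,v_7] = [v_7] − [v_4].
This gives a 9×14 integer matrix of rank 8; reducing to Smith normal form yields diagonal entries (1,1,1,1,1,1,1,1).

∂_2: C_2 → C_1 acts by ∂[p,q,r] = [q,r] − [p,r] + [p,q]. For instance
  ∂[v_0,v_4,v_7] = [v_4,v_7] − [v_0,v_7] + [v_0,v_4],
  ∂[v_0,v_2,v_6] = [v_2,v_6] − [v_0,v_6] + [v_0,v_2].
As a 14×5 matrix over Z this has rank 5, with invariant factors (1,1,1,1,1).

Reading off H_k = ker ∂_k / im ∂_{k+1}:

  H_0: rank C_0 − rank ∂_1 = 9 − 8 = 1, and the invariant factors of ∂_1 are all 1, so H_0 = Z.
  H_1: rank ker ∂_1 − rank ∂_2 = (14 − 8) − 5 = 1, and the invariant factors of ∂_2 are all 1, so H_1 = Z.
  H_2: rank ker ∂_2 − rank ∂_3 = (5 − 5) − 0 = 0, and there is no ∂_3, so H_2 = 0.

As a check, the Euler characteristic is 9 − 14 + 5 = 0, which agrees with 1 − 1 + 0 = 0.

H_0 ≅ Z,  H_1 ≅ Z,  H_2 = 0.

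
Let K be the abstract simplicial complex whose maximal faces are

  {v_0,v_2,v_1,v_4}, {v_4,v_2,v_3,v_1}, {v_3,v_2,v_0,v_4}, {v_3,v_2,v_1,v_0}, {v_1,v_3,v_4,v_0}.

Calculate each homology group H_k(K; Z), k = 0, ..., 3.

H_0 = Z,  H_1 = 0,  H_2 = 0,  H_3 = Z.

K has 5 vertices, 10 edges, 10 triangles, 5 3-simplices.
rank ∂_0 = 0, rank ∂_1 = 4 ⇒ b_0 = 5 − 0 − 4 = 1; all invariant factors of ∂_1 are 1 so no torsion. So H_0 = Z.
rank ∂_1 = 4, rank ∂_2 = 6 ⇒ b_1 = 10 − 4 − 6 = 0; all invariant factors of ∂_2 are 1 so no torsion. So H_1 = 0.
rank ∂_2 = 6, rank ∂_3 = 4 ⇒ b_2 = 10 − 6 − 4 = 0; all invariant factors of ∂_3 are 1 so no torsion. So H_2 = 0.
rank ∂_3 = 4, rank ∂_4 = 0 ⇒ b_3 = 5 − 4 − 0 = 1. So H_3 = Z.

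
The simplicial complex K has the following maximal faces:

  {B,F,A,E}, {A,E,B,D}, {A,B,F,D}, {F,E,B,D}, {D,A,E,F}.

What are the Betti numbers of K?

b_0 = 1, b_1 = 0, b_2 = 0, b_3 = 1.

K has 5 vertices, 10 edges, 10 triangles, 5 3-simplices.
rank ∂_0 = 0, rank ∂_1 = 4 ⇒ b_0 = 5 − 0 − 4 = 1; all invariant factors of ∂_1 are 1 so no torsion. So H_0 = Z.
rank ∂_1 = 4, rank ∂_2 = 6 ⇒ b_1 = 10 − 4 − 6 = 0; all invariant factors of ∂_2 are 1 so no torsion. So H_1 = 0.
rank ∂_2 = 6, rank ∂_3 = 4 ⇒ b_2 = 10 − 6 − 4 = 0; all invariant factors of ∂_3 are 1 so no torsion. So H_2 = 0.
rank ∂_3 = 4, rank ∂_4 = 0 ⇒ b_3 = 5 − 4 − 0 = 1. So H_3 = Z.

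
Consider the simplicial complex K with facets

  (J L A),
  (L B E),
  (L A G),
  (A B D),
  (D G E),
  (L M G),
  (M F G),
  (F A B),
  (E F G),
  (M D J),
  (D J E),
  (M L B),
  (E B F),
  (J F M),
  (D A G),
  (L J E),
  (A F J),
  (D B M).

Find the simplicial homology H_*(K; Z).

H_0 ≅ Z,  H_1 ≅ Z^2,  H_2 ≅ Z.

Order the vertices as A < B < D < E < F < G < J < L < M. Listing each simplex with vertices in this order, K has dimension 2 with simplices:

  0-simplices (9): A, B, D, E, F, G, J, L, M
  1-simplices (27): AB, AD, AF, AG, AJ, AL, BD, BE, BF, BL, BM, DE, DG, DJ, DM, EF, EG, EJ, EL, FG, FJ, FM, GL, GM, JL, JM, LM
  2-simplices (18): ABD, ABF, ADG, AFJ, AGL, AJL, BDM, BEF, BEL, BLM, DEG, DEJ, DJM, EFG, EJL, FGM, FJM, GLM

Hence C_0 ≅ Z^9, C_1 ≅ Z^27, C_2 ≅ Z^18.

∂_1: C_1 → C_0 is given by ∂[p,q] = [q] − [p]. For instance
  ∂FM = M − F.
As a 9×27 matrix over Z this has rank 8, with invariant factors (1,1,1,1,1,1,1,1).

Boundary ∂_2: C_2 → C_1 acts by ∂[p,q,r] = [q,r] − [p,r] + [p,q]. For instance
  ∂BDM = DM − BM + BD,
  ∂ADG = DG − AG + AD.
The resulting 27×18 matrix has rank 17, and its Smith normal form has invariant factors (1,1,1,1,1,1,1,1,1,1,1,1,1,1,1,1,1).

Reading off H_k = ker ∂_k / im ∂_{k+1}:

  H_0: rank C_0 − rank ∂_1 = 9 − 8 = 1, and the invariant factors of ∂_1 are all 1, so H_0 ≅ Z.
  H_1: rank ker ∂_1 − rank ∂_2 = (27 − 8) − 17 = 2, and the invariant factors of ∂_2 are all 1, so H_1 ≅ Z^2.
  H_2: rank ker ∂_2 − rank ∂_3 = (18 − 17) − 0 = 1, and there is no ∂_3, so H_2 ≅ Z.

(K is a triangulation of the torus T^2.)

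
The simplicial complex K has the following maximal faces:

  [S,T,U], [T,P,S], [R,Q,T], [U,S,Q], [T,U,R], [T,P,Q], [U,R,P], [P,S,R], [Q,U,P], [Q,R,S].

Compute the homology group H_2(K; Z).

Take the total order P < Q < R < S < T < U on the vertex set. Then K (dimension 2) consists of the simplices:

  0-simplices (6): P, Q, R, S, T, U
  1-simplices (15): PQ, PR, PS, PT, PU, QR, QS, QT, QU, RS, RT, RU, ST, SU, TU
  2-simplices (10): PQT, PQU, PRS, PRU, PST, QRS, QRT, QSU, RTU, STU

giving chain groups C_0 ≅ Z^6, C_1 ≅ Z^15, C_2 ≅ Z^10.

Boundary ∂_1: C_1 → C_0 maps an edge to its endpoints' difference, ∂[p,q] = q − p.
As a 6×15 matrix over Z this has rank 5, with invariant factors (1,1,1,1,1).

Boundary ∂_2: C_2 → C_1 sends each 2-simplex [p,q,r] to [q,r] − [p,r] + [p,q]. For instance
  ∂STU = TU − SU + ST,
  ∂QRT = RT − QT + QR.
The 15×10 boundary matrix has rank 10 and Smith normal form diag(1,1,1,1,1,1,1,1,1,2).

Computing H_k = (kernel of ∂_k) / (image of ∂_{k+1}):

  H_2: rank ker ∂_2 − rank ∂_3 = (10 − 10) − 0 = 0, and there is no ∂_3, so H_2 ≅ 0.

(K is a triangulation of the real projective plane RP^2.)

H_2 = 0.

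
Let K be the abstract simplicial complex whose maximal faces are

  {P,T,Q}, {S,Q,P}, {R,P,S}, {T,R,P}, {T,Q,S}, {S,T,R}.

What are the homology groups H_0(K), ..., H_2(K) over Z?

H_0 ≅ Z,  H_1 = 0,  H_2 ≅ Z.

Order the vertices as P < Q < R < S < T. Listing each simplex with vertices in this order, K has dimension 2 with simplices:

  0-simplices (5): P, Q, R, S, T
  1-simplices (9): PQ, PR, PS, PT, QS, QT, RS, RT, ST
  2-simplices (6): PQS, PQT, PRS, PRT, QST, RST

giving chain groups C_0 ≅ Z^5, C_1 ≅ Z^9, C_2 ≅ Z^6.

The boundary map ∂_1: C_1 → C_0 maps an edge to its endpoints' difference, ∂[p,q] = q − p.
The 5×9 boundary matrix has rank 4 and Smith normal form diag(1,1,1,1).

∂_2: C_2 → C_1 sends each 2-simplex [p,q,r] to [q,r] − [p,r] + [p,q]. For instance
  ∂PRT = RT − PT + PR,
  ∂PQS = QS − PS + PQ.
As a 9×6 matrix over Z this has rank 5, with invariant factors (1,1,1,1,1).

From H_k ≅ ker(∂_k) / im(∂_{k+1}) we obtain:

  H_0: rank C_0 − rank ∂_1 = 5 − 4 = 1, and the invariant factors of ∂_1 are all 1, so H_0 ≅ Z.
  H_1: rank ker ∂_1 − rank ∂_2 = (9 − 4) − 5 = 0, and the invariant factors of ∂_2 are all 1, so H_1 ≅ 0.
  H_2: rank ker ∂_2 − rank ∂_3 = (6 − 5) − 0 = 1, and there is no ∂_3, so H_2 ≅ Z.

(K is a triangulation of the 2-sphere S^2.)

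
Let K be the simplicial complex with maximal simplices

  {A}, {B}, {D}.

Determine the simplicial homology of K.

H_0 ≅ Z^3.

K has 3 vertices.
rank ∂_0 = 0, rank ∂_1 = 0 ⇒ b_0 = 3 − 0 − 0 = 3. So H_0 = Z^3.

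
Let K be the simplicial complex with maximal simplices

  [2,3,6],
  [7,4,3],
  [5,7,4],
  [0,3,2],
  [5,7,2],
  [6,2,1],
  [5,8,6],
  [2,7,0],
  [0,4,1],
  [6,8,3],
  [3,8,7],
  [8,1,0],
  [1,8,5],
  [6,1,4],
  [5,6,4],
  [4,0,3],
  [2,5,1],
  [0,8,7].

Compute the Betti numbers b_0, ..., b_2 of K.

Order the vertices as 0 < 1 < 2 < 3 < 4 < 5 < 6 < 7 < 8. Listing each simplex with vertices in this order, K has dimension 2 with simplices:

  0-simplices (9): [0], [1], [2], [3], [4], [5], [6], [7], [8]
  1-simplices (27): (27 of them)
  2-simplices (18): [0,1,4], [0,1,8], [0,2,3], [0,2,7], [0,3,4], [0,7,8], [1,2,5], [1,2,6], [1,4,6], [1,5,8], [2,3,6], [2,5,7], [3,4,7], [3,6,8], [3,7,8], [4,5,6], [4,5,7], [5,6,8]

Hence C_0 ≅ Z^9, C_1 ≅ Z^27, C_2 ≅ Z^18.

Boundary ∂_1: C_1 → C_0 sends each edge [p,q] (with p < q) to q − p.
The resulting 9×27 matrix has rank 8, and its Smith normal form has invariant factors (1,1,1,1,1,1,1,1).

∂_2: C_2 → C_1 maps a triangle to the signed sum of its edges. For instance
  ∂[2,5,7] = [5,7] − [2,7] + [2,5],
  ∂[0,1,4] = [1,4] − [0,4] + [0,1].
The resulting 27×18 matrix has rank 18, and its Smith normal form has invariant factors (1,1,1,1,1,1,1,1,1,1,1,1,1,1,1,1,1,2).

From H_k ≅ ker(∂_k) / im(∂_{k+1}) we obtain:

  H_0: rank C_0 − rank ∂_1 = 9 − 8 = 1, and the invariant factors of ∂_1 are all 1, so H_0 = Z.
  H_1: rank ker ∂_1 − rank ∂_2 = (27 − 8) − 18 = 1, and ∂_2 has invariant factor 2 > 1, so H_1 = Z ⊕ Z/2.
  H_2: rank ker ∂_2 − rank ∂_3 = (18 − 18) − 0 = 0, and there is no ∂_3, so H_2 = 0.

As a check, the Euler characteristic is 9 − 27 + 18 = 0, which agrees with 1 − 1 + 0 = 0.

Hence the Betti numbers are b_0 = 1, b_1 = 1, b_2 = 0.

b_0 = 1, b_1 = 1, b_2 = 0.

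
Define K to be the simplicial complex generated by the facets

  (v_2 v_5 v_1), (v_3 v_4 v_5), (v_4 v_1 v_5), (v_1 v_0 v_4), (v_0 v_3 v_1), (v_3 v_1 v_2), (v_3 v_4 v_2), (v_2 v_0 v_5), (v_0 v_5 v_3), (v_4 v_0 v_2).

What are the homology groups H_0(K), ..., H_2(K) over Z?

H_0 ≅ Z,  H_1 ≅ Z/2,  H_2 = 0.

Fix the vertex order v_0 < v_1 < v_2 < v_3 < v_4 < v_5 and write every simplex with vertices in increasing order. Then dim K = 2 and the simplices of K are:

  0-simplices (6): [v_0], [v_1], [v_2], [v_3], [v_4], [v_5]
  1-simplices (15): (15 of them)
  2-simplices (10): [v_0,v_1,v_3], [v_0,v_1,v_4], [v_0,v_2,v_4], [v_0,v_2,v_5], [v_0,v_3,v_5], [v_1,v_2,v_3], [v_1,v_2,v_5], [v_1,v_4,v_5], [v_2,v_3,v_4], [v_3,v_4,v_5]

so the chain groups are C_0 ≅ Z^6, C_1 ≅ Z^15, C_2 ≅ Z^10.

The boundary map ∂_1: C_1 → C_0 is given by ∂[p,q] = [q] − [p].
As a 6×15 matrix over Z this has rank 5, with invariant factors (1,1,1,1,1).

The boundary map ∂_2: C_2 → C_1 maps a triangle to the signed sum of its edges. For instance
  ∂[v_3,v_4,v_5] = [v_4,v_5] − [v_3,v_5] + [v_3,v_4],
  ∂[v_1,v_2,v_3] = [v_2,v_3] − [v_1,v_3] + [v_1,v_2].
The resulting 15×10 matrix has rank 10, and its Smith normal form has invariant factors (1,1,1,1,1,1,1,1,1,2).

Now H_k = ker ∂_k / im ∂_{k+1}, so:

  H_0: rank C_0 − rank ∂_1 = 6 − 5 = 1, and the invariant factors of ∂_1 are all 1, so H_0 = Z.
  H_1: rank ker ∂_1 − rank ∂_2 = (15 − 5) − 10 = 0, and ∂_2 has invariant factor 2 > 1, so H_1 = Z/2.
  H_2: rank ker ∂_2 − rank ∂_3 = (10 − 10) − 0 = 0, and there is no ∂_3, so H_2 = 0.

As a check, the Euler characteristic is 6 − 15 + 10 = 1, which agrees with 1 − 0 + 0 = 1.
(K is a triangulation of the real projective plane RP^2.)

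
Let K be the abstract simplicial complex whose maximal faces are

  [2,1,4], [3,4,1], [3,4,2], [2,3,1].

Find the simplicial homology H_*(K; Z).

K has 4 vertices, 6 edges, 4 triangles.
rank ∂_0 = 0, rank ∂_1 = 3 ⇒ b_0 = 4 − 0 − 3 = 1; all invariant factors of ∂_1 are 1 so no torsion. So H_0 ≅ Z.
rank ∂_1 = 3, rank ∂_2 = 3 ⇒ b_1 = 6 − 3 − 3 = 0; all invariant factors of ∂_2 are 1 so no torsion. So H_1 ≅ 0.
rank ∂_2 = 3, rank ∂_3 = 0 ⇒ b_2 = 4 − 3 − 0 = 1. So H_2 ≅ Z.

H_0 ≅ Z,  H_1 = 0,  H_2 ≅ Z.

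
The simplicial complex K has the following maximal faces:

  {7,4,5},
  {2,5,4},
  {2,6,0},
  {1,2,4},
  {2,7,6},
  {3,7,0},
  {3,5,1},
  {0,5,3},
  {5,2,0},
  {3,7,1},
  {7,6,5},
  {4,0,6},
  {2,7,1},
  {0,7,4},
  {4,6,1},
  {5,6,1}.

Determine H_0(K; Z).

H_0 ≅ Z.

K has 8 vertices, 24 edges, 16 triangles.
rank ∂_0 = 0, rank ∂_1 = 7 ⇒ b_0 = 8 − 0 − 7 = 1; all invariant factors of ∂_1 are 1 so no torsion. So H_0 ≅ Z.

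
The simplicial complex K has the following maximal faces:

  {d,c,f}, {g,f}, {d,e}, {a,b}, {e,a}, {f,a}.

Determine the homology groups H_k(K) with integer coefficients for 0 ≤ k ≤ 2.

Order the vertices as a < b < c < d < e < f < g. Listing each simplex with vertices in this order, K has dimension 2 with simplices:

  0-simplices (7): a, b, c, d, e, f, g
  1-simplices (8): ab, ae, af, cd, cf, de, df, fg
  2-simplices (1): cdf

giving chain groups C_0 ≅ Z^7, C_1 ≅ Z^8, C_2 ≅ Z^1.

The boundary map ∂_1: C_1 → C_0 maps an edge to its endpoints' difference, ∂[p,q] = q − p. For instance
  ∂af = f − a.
This gives a 7×8 integer matrix of rank 6; reducing to Smith normal form yields diagonal entries (1,1,1,1,1,1).

∂_2: C_2 → C_1 acts by ∂[p,q,r] = [q,r] − [p,r] + [p,q]. For instance
  ∂cdf = df − cf + cd.
The resulting 8×1 matrix has rank 1, and its Smith normal form has invariant factors (1).

From H_k ≅ ker(∂_k) / im(∂_{k+1}) we obtain:

  H_0: rank C_0 − rank ∂_1 = 7 − 6 = 1, and the invariant factors of ∂_1 are all 1, so H_0 = Z.
  H_1: rank ker ∂_1 − rank ∂_2 = (8 − 6) − 1 = 1, and the invariant factors of ∂_2 are all 1, so H_1 = Z.
  H_2: rank ker ∂_2 − rank ∂_3 = (1 − 1) − 0 = 0, and there is no ∂_3, so H_2 = 0.

As a check, the Euler characteristic is 7 − 8 + 1 = 0, which agrees with 1 − 1 + 0 = 0.

H_0 = Z,  H_1 = Z,  H_2 = 0.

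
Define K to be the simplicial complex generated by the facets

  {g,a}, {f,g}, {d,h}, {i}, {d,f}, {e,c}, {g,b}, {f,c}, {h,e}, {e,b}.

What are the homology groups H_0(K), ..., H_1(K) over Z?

H_0 = Z^2,  H_1 = Z^2.

K has 9 vertices, 9 edges.
rank ∂_0 = 0, rank ∂_1 = 7 ⇒ b_0 = 9 − 0 − 7 = 2; all invariant factors of ∂_1 are 1 so no torsion. So H_0 = Z^2.
rank ∂_1 = 7, rank ∂_2 = 0 ⇒ b_1 = 9 − 7 − 0 = 2. So H_1 = Z^2.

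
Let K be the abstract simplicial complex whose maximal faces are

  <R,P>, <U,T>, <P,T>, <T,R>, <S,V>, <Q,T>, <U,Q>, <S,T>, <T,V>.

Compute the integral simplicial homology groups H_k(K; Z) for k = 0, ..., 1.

H_0 ≅ Z,  H_1 ≅ Z^3.

K has 7 vertices, 9 edges.
rank ∂_0 = 0, rank ∂_1 = 6 ⇒ b_0 = 7 − 0 − 6 = 1; all invariant factors of ∂_1 are 1 so no torsion. So H_0 = Z.
rank ∂_1 = 6, rank ∂_2 = 0 ⇒ b_1 = 9 − 6 − 0 = 3. So H_1 = Z^3.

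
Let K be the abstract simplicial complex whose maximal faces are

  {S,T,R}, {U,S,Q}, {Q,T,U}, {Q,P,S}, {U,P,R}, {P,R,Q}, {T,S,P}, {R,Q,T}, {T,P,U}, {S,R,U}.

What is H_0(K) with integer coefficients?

H_0 ≅ Z.

Take the total order P < Q < R < S < T < U on the vertex set. Then K (dimension 2) consists of the simplices:

  0-simplices (6): P, Q, R, S, T, U
  1-simplices (15): PQ, PR, PS, PT, PU, QR, QS, QT, QU, RS, RT, RU, ST, SU, TU
  2-simplices (10): PQR, PQS, PRU, PST, PTU, QRT, QSU, QTU, RST, RSU

giving chain groups C_0 ≅ Z^6, C_1 ≅ Z^15, C_2 ≅ Z^10.

∂_1: C_1 → C_0 maps an edge to its endpoints' difference, ∂[p,q] = q − p.
The 6×15 boundary matrix has rank 5 and Smith normal form diag(1,1,1,1,1).

∂_2: C_2 → C_1 sends each 2-simplex [p,q,r] to [q,r] − [p,r] + [p,q]. For instance
  ∂QRT = RT − QT + QR,
  ∂PRU = RU − PU + PR.
This gives a 15×10 integer matrix of rank 10; reducing to Smith normal form yields diagonal entries (1,1,1,1,1,1,1,1,1,2).

Now H_k = ker ∂_k / im ∂_{k+1}, so:

  H_0: rank C_0 − rank ∂_1 = 6 − 5 = 1, and the invariant factors of ∂_1 are all 1, so H_0 ≅ Z.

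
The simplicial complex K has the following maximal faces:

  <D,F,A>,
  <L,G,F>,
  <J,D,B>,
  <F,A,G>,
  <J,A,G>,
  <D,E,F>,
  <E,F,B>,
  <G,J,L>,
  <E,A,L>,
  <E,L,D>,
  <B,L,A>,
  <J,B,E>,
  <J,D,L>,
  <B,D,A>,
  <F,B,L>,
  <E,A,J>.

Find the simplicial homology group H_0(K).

Fix the vertex order A < B < D < E < F < G < J < L and write every simplex with vertices in increasing order. Then dim K = 2 and the simplices of K are:

  0-simplices (8): A, B, D, E, F, G, J, L
  1-simplices (24): AB, AD, AE, AF, AG, AJ, AL, BD, BE, BF, BJ, BL, DE, DF, DJ, DL, EF, EJ, EL, FG, FL, GJ, GL, JL
  2-simplices (16): ABD, ABL, ADF, AEJ, AEL, AFG, AGJ, BDJ, BEF, BEJ, BFL, DEF, DEL, DJL, FGL, GJL

so the chain groups are C_0 ≅ Z^8, C_1 ≅ Z^24, C_2 ≅ Z^16.

The boundary map ∂_1: C_1 → C_0 sends each edge [p,q] (with p < q) to q − p.
This gives a 8×24 integer matrix of rank 7; reducing to Smith normal form yields diagonal entries (1,1,1,1,1,1,1).

Boundary ∂_2: C_2 → C_1 sends each 2-simplex [p,q,r] to [q,r] − [p,r] + [p,q]. For instance
  ∂DJL = JL − DL + DJ,
  ∂GJL = JL − GL + GJ.
As a 24×16 matrix over Z this has rank 15, with invariant factors (1,1,1,1,1,1,1,1,1,1,1,1,1,1,1).

From H_k ≅ ker(∂_k) / im(∂_{k+1}) we obtain:

  H_0: rank C_0 − rank ∂_1 = 8 − 7 = 1, and the invariant factors of ∂_1 are all 1, so H_0 = Z.

(K is a triangulation of the torus T^2.)

H_0 ≅ Z.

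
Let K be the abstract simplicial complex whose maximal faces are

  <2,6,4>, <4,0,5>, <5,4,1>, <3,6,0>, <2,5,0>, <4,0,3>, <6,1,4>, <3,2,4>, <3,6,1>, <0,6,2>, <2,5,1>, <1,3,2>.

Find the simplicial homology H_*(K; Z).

H_0 ≅ Z,  H_1 ≅ Z/2,  H_2 = 0.

K has 7 vertices, 18 edges, 12 triangles.
rank ∂_0 = 0, rank ∂_1 = 6 ⇒ b_0 = 7 − 0 − 6 = 1; all invariant factors of ∂_1 are 1 so no torsion. So H_0 = Z.
rank ∂_1 = 6, rank ∂_2 = 12 ⇒ b_1 = 18 − 6 − 12 = 0; ∂_2 has invariant factor(s) [2] giving torsion. So H_1 = Z/2.
rank ∂_2 = 12, rank ∂_3 = 0 ⇒ b_2 = 12 − 12 − 0 = 0. So H_2 = 0.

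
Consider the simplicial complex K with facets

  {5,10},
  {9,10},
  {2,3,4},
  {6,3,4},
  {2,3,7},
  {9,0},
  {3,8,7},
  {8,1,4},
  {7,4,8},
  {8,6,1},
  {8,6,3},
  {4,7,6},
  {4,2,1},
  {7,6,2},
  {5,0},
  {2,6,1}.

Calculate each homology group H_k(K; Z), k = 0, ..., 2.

We work with the vertex ordering 0 < 1 < 2 < 3 < 4 < 5 < 6 < 7 < 8 < 9 < 10. The simplices of K, each written with vertices in increasing order, are:

  0-simplices (11): [0], [1], [2], [3], [4], [5], [6], [7], [8], [9], [10]
  1-simplices (22): [0,5], [0,9], [1,2], [1,4], [1,6], [1,8], [2,3], [2,4], [2,6], [2,7], [3,4], [3,6], [3,7], [3,8], [4,6], [4,7], [4,8], [5,10], [6,7], [6,8], [7,8], [9,10]
  2-simplices (12): [1,2,4], [1,2,6], [1,4,8], [1,6,8], [2,3,4], [2,3,7], [2,6,7], [3,4,6], [3,6,8], [3,7,8], [4,6,7], [4,7,8]

giving chain groups C_0 ≅ Z^11, C_1 ≅ Z^22, C_2 ≅ Z^12.

The boundary map ∂_1: C_1 → C_0 maps an edge to its endpoints' difference, ∂[p,q] = q − p.
The resulting 11×22 matrix has rank 9, and its Smith normal form has invariant factors (1,1,1,1,1,1,1,1,1).

The boundary map ∂_2: C_2 → C_1 acts by ∂[p,q,r] = [q,r] − [p,r] + [p,q]. For instance
  ∂[2,3,4] = [3,4] − [2,4] + [2,3],
  ∂[3,4,6] = [4,6] − [3,6] + [3,4].
The 22×12 boundary matrix has rank 12 and Smith normal form diag(1,1,1,1,1,1,1,1,1,1,1,2).

From H_k ≅ ker(∂_k) / im(∂_{k+1}) we obtain:

  H_0: rank C_0 − rank ∂_1 = 11 − 9 = 2, and the invariant factors of ∂_1 are all 1, so H_0 ≅ Z^2.
  H_1: rank ker ∂_1 − rank ∂_2 = (22 − 9) − 12 = 1, and ∂_2 has invariant factor 2 > 1, so H_1 ≅ Z ⊕ Z/2.
  H_2: rank ker ∂_2 − rank ∂_3 = (12 − 12) − 0 = 0, and there is no ∂_3, so H_2 ≅ 0.

H_0 ≅ Z^2,  H_1 ≅ Z ⊕ Z/2,  H_2 = 0.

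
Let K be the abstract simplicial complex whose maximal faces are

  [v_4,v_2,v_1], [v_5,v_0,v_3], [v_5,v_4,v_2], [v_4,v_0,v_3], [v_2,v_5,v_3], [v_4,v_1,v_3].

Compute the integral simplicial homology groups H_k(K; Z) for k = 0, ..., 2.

K has 6 vertices, 12 edges, 6 triangles.
rank ∂_0 = 0, rank ∂_1 = 5 ⇒ b_0 = 6 − 0 − 5 = 1; all invariant factors of ∂_1 are 1 so no torsion. So H_0 ≅ Z.
rank ∂_1 = 5, rank ∂_2 = 6 ⇒ b_1 = 12 − 5 − 6 = 1; all invariant factors of ∂_2 are 1 so no torsion. So H_1 ≅ Z.
rank ∂_2 = 6, rank ∂_3 = 0 ⇒ b_2 = 6 − 6 − 0 = 0. So H_2 ≅ 0.

H_0 ≅ Z,  H_1 ≅ Z,  H_2 = 0.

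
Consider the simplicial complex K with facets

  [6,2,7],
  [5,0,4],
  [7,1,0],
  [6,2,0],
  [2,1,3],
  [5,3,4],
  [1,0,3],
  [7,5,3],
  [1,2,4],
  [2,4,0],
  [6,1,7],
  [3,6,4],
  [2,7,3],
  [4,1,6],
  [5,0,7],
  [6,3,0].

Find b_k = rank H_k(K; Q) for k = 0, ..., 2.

Take the total order 0 < 1 < 2 < 3 < 4 < 5 < 6 < 7 on the vertex set. Then K (dimension 2) consists of the simplices:

  0-simplices (8): [0], [1], [2], [3], [4], [5], [6], [7]
  1-simplices (24): (24 of them)
  2-simplices (16): [0,1,3], [0,1,7], [0,2,4], [0,2,6], [0,3,6], [0,4,5], [0,5,7], [1,2,3], [1,2,4], [1,4,6], [1,6,7], [2,3,7], [2,6,7], [3,4,5], [3,4,6], [3,5,7]

so the chain groups are C_0 ≅ Z^8, C_1 ≅ Z^24, C_2 ≅ Z^16.

The boundary map ∂_1: C_1 → C_0 maps an edge to its endpoints' difference, ∂[p,q] = q − p.
The resulting 8×24 matrix has rank 7, and its Smith normal form has invariant factors (1,1,1,1,1,1,1).

The boundary map ∂_2: C_2 → C_1 maps a triangle to the signed sum of its edges. For instance
  ∂[1,2,4] = [2,4] − [1,4] + [1,2],
  ∂[0,1,3] = [1,3] − [0,3] + [0,1].
The resulting 24×16 matrix has rank 15, and its Smith normal form has invariant factors (1,1,1,1,1,1,1,1,1,1,1,1,1,1,1).

Now H_k = ker ∂_k / im ∂_{k+1}, so:

  H_0: rank C_0 − rank ∂_1 = 8 − 7 = 1, and the invariant factors of ∂_1 are all 1, so H_0 = Z.
  H_1: rank ker ∂_1 − rank ∂_2 = (24 − 7) − 15 = 2, and the invariant factors of ∂_2 are all 1, so H_1 = Z^2.
  H_2: rank ker ∂_2 − rank ∂_3 = (16 − 15) − 0 = 1, and there is no ∂_3, so H_2 = Z.

Hence the Betti numbers are b_0 = 1, b_1 = 2, b_2 = 1.

b_0 = 1, b_1 = 2, b_2 = 1.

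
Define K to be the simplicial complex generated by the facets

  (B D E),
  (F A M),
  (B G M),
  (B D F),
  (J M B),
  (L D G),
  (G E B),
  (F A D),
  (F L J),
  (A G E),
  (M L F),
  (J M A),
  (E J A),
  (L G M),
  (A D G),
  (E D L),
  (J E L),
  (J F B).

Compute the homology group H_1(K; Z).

H_1 ≅ Z ⊕ Z_2.

Take the total order A < B < D < E < F < G < J < L < M on the vertex set. Then K (dimension 2) consists of the simplices:

  0-simplices (9): A, B, D, E, F, G, J, L, M
  1-simplices (27): AD, AE, AF, AG, AJ, AM, BD, BE, BF, BG, BJ, BM, DE, DF, DG, DL, EG, EJ, EL, FJ, FL, FM, GL, GM, JL, JM, LM
  2-simplices (18): ADF, ADG, AEG, AEJ, AFM, AJM, BDE, BDF, BEG, BFJ, BGM, BJM, DEL, DGL, EJL, FJL, FLM, GLM

Hence C_0 ≅ Z^9, C_1 ≅ Z^27, C_2 ≅ Z^18.

∂_1: C_1 → C_0 sends each edge [p,q] (with p < q) to q − p. For instance
  ∂FL = L − F.
The 9×27 boundary matrix has rank 8 and Smith normal form diag(1,1,1,1,1,1,1,1).

∂_2: C_2 → C_1 acts by ∂[p,q,r] = [q,r] − [p,r] + [p,q]. For instance
  ∂BEG = EG − BG + BE,
  ∂AEG = EG − AG + AE.
This gives a 27×18 integer matrix of rank 18; reducing to Smith normal form yields diagonal entries (1,1,1,1,1,1,1,1,1,1,1,1,1,1,1,1,1,2).

From H_k ≅ ker(∂_k) / im(∂_{k+1}) we obtain:

  H_1: rank ker ∂_1 − rank ∂_2 = (27 − 8) − 18 = 1, and ∂_2 has invariant factor 2 > 1, so H_1 ≅ Z ⊕ Z_2.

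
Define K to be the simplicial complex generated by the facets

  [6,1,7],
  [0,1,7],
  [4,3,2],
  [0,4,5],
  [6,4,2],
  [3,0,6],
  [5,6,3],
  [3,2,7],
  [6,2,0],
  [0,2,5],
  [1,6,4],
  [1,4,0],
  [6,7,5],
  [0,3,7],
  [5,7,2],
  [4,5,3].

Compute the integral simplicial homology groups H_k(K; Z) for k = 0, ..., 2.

Take the total order 0 < 1 < 2 < 3 < 4 < 5 < 6 < 7 on the vertex set. Then K (dimension 2) consists of the simplices:

  0-simplices (8): [0], [1], [2], [3], [4], [5], [6], [7]
  1-simplices (24): (24 of them)
  2-simplices (16): [0,1,4], [0,1,7], [0,2,5], [0,2,6], [0,3,6], [0,3,7], [0,4,5], [1,4,6], [1,6,7], [2,3,4], [2,3,7], [2,4,6], [2,5,7], [3,4,5], [3,5,6], [5,6,7]

so the chain groups are C_0 ≅ Z^8, C_1 ≅ Z^24, C_2 ≅ Z^16.

Boundary ∂_1: C_1 → C_0 is given by ∂[p,q] = [q] − [p].
The resulting 8×24 matrix has rank 7, and its Smith normal form has invariant factors (1,1,1,1,1,1,1).

The boundary map ∂_2: C_2 → C_1 sends each 2-simplex [p,q,r] to [q,r] − [p,r] + [p,q]. For instance
  ∂[0,3,7] = [3,7] − [0,7] + [0,3],
  ∂[0,4,5] = [4,5] − [0,5] + [0,4].
The resulting 24×16 matrix has rank 15, and its Smith normal form has invariant factors (1,1,1,1,1,1,1,1,1,1,1,1,1,1,1).

Reading off H_k = ker ∂_k / im ∂_{k+1}:

  H_0: rank C_0 − rank ∂_1 = 8 − 7 = 1, and the invariant factors of ∂_1 are all 1, so H_0 ≅ Z.
  H_1: rank ker ∂_1 − rank ∂_2 = (24 − 7) − 15 = 2, and the invariant factors of ∂_2 are all 1, so H_1 ≅ Z^2.
  H_2: rank ker ∂_2 − rank ∂_3 = (16 − 15) − 0 = 1, and there is no ∂_3, so H_2 ≅ Z.

As a check, the Euler characteristic is 8 − 24 + 16 = 0, which agrees with 1 − 2 + 1 = 0.

H_0 = Z,  H_1 = Z^2,  H_2 = Z.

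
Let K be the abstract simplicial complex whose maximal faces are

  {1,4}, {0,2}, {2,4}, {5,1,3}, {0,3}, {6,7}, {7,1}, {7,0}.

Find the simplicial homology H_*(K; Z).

H_0 ≅ Z,  H_1 ≅ Z^2,  H_2 = 0.

Take the total order 0 < 1 < 2 < 3 < 4 < 5 < 6 < 7 on the vertex set. Then K (dimension 2) consists of the simplices:

  0-simplices (8): [0], [1], [2], [3], [4], [5], [6], [7]
  1-simplices (10): [0,2], [0,3], [0,7], [1,3], [1,4], [1,5], [1,7], [2,4], [3,5], [6,7]
  2-simplices (1): [1,3,5]

Hence C_0 ≅ Z^8, C_1 ≅ Z^10, C_2 ≅ Z^1.

∂_1: C_1 → C_0 maps an edge to its endpoints' difference, ∂[p,q] = q − p.
This gives a 8×10 integer matrix of rank 7; reducing to Smith normal form yields diagonal entries (1,1,1,1,1,1,1).

The boundary map ∂_2: C_2 → C_1 sends each 2-simplex [p,q,r] to [q,r] − [p,r] + [p,q]. For instance
  ∂[1,3,5] = [3,5] − [1,5] + [1,3].
The resulting 10×1 matrix has rank 1, and its Smith normal form has invariant factors (1).

Now H_k = ker ∂_k / im ∂_{k+1}, so:

  H_0: rank C_0 − rank ∂_1 = 8 − 7 = 1, and the invariant factors of ∂_1 are all 1, so H_0 = Z.
  H_1: rank ker ∂_1 − rank ∂_2 = (10 − 7) − 1 = 2, and the invariant factors of ∂_2 are all 1, so H_1 = Z^2.
  H_2: rank ker ∂_2 − rank ∂_3 = (1 − 1) − 0 = 0, and there is no ∂_3, so H_2 = 0.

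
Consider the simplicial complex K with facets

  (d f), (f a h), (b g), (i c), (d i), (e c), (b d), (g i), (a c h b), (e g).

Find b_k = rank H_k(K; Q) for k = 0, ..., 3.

Fix the vertex order a < b < c < d < e < f < g < h < i and write every simplex with vertices in increasing order. Then dim K = 3 and the simplices of K are:

  0-simplices (9): a, b, c, d, e, f, g, h, i
  1-simplices (16): ab, ac, af, ah, bc, bd, bg, bh, ce, ch, ci, df, di, eg, fh, gi
  2-simplices (5): abc, abh, ach, afh, bch
  3-simplices (1): abch

giving chain groups C_0 ≅ Z^9, C_1 ≅ Z^16, C_2 ≅ Z^5, C_3 ≅ Z^1.

Boundary ∂_1: C_1 → C_0 sends each edge [p,q] (with p < q) to q − p.
This gives a 9×16 integer matrix of rank 8; reducing to Smith normal form yields diagonal entries (1,1,1,1,1,1,1,1).

Boundary ∂_2: C_2 → C_1 sends each 2-simplex [p,q,r] to [q,r] − [p,r] + [p,q]. For instance
  ∂afh = fh − ah + af,
  ∂bch = ch − bh + bc.
The 16×5 boundary matrix has rank 4 and Smith normal form diag(1,1,1,1).

∂_3: C_3 → C_2 sends each 3-simplex σ to the alternating sum Σ_i (−1)^i (σ with its i-th vertex removed). For instance
  ∂abch = bch − ach + abh − abc.
As a 5×1 matrix over Z this has rank 1, with invariant factors (1).

From H_k ≅ ker(∂_k) / im(∂_{k+1}) we obtain:

  H_0: rank C_0 − rank ∂_1 = 9 − 8 = 1, and the invariant factors of ∂_1 are all 1, so H_0 ≅ Z.
  H_1: rank ker ∂_1 − rank ∂_2 = (16 − 8) − 4 = 4, and the invariant factors of ∂_2 are all 1, so H_1 ≅ Z^4.
  H_2: rank ker ∂_2 − rank ∂_3 = (5 − 4) − 1 = 0, and the invariant factors of ∂_3 are all 1, so H_2 ≅ 0.
  H_3: rank ker ∂_3 − rank ∂_4 = (1 − 1) − 0 = 0, and there is no ∂_4, so H_3 ≅ 0.

Hence the Betti numbers are b_0 = 1, b_1 = 4, b_2 = 0, b_3 = 0.

b_0 = 1, b_1 = 4, b_2 = 0, b_3 = 0.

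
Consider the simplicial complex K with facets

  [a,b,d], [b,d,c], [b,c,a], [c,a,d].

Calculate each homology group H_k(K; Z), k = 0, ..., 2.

H_0 = Z,  H_1 = 0,  H_2 = Z.

We work with the vertex ordering a < b < c < d. The simplices of K, each written with vertices in increasing order, are:

  0-simplices (4): a, b, c, d
  1-simplices (6): ab, ac, ad, bc, bd, cd
  2-simplices (4): abc, abd, acd, bcd

Hence C_0 ≅ Z^4, C_1 ≅ Z^6, C_2 ≅ Z^4.

The boundary map ∂_1: C_1 → C_0 is given by ∂[p,q] = [q] − [p].
As a 4×6 matrix over Z this has rank 3, with invariant factors (1,1,1).

Boundary ∂_2: C_2 → C_1 sends each 2-simplex [p,q,r] to [q,r] − [p,r] + [p,q]. For instance
  ∂abc = bc − ac + ab,
  ∂abd = bd − ad + ab.
As a 6×4 matrix over Z this has rank 3, with invariant factors (1,1,1).

Now H_k = ker ∂_k / im ∂_{k+1}, so:

  H_0: rank C_0 − rank ∂_1 = 4 − 3 = 1, and the invariant factors of ∂_1 are all 1, so H_0 ≅ Z.
  H_1: rank ker ∂_1 − rank ∂_2 = (6 − 3) − 3 = 0, and the invariant factors of ∂_2 are all 1, so H_1 ≅ 0.
  H_2: rank ker ∂_2 − rank ∂_3 = (4 − 3) − 0 = 1, and there is no ∂_3, so H_2 ≅ Z.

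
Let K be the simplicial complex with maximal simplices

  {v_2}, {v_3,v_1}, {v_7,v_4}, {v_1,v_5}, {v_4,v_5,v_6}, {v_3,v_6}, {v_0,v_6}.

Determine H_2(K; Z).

H_2 = 0.

Order the vertices as v_0 < v_1 < v_2 < v_3 < v_4 < v_5 < v_6 < v_7. Listing each simplex with vertices in this order, K has dimension 2 with simplices:

  0-simplices (8): [v_0], [v_1], [v_2], [v_3], [v_4], [v_5], [v_6], [v_7]
  1-simplices (8): [v_0,v_6], [v_1,v_3], [v_1,v_5], [v_3,v_6], [v_4,v_5], [v_4,v_6], [v_4,v_7], [v_5,v_6]
  2-simplices (1): [v_4,v_5,v_6]

giving chain groups C_0 ≅ Z^8, C_1 ≅ Z^8, C_2 ≅ Z^1.

Boundary ∂_1: C_1 → C_0 maps an edge to its endpoints' difference, ∂[p,q] = q − p.
This gives a 8×8 integer matrix of rank 6; reducing to Smith normal form yields diagonal entries (1,1,1,1,1,1).

The boundary map ∂_2: C_2 → C_1 maps a triangle to the signed sum of its edges. For instance
  ∂[v_4,v_5,v_6] = [v_5,v_6] − [v_4,v_6] + [v_4,v_5].
As a 8×1 matrix over Z this has rank 1, with invariant factors (1).

Computing H_k = (kernel of ∂_k) / (image of ∂_{k+1}):

  H_2: rank ker ∂_2 − rank ∂_3 = (1 − 1) − 0 = 0, and there is no ∂_3, so H_2 = 0.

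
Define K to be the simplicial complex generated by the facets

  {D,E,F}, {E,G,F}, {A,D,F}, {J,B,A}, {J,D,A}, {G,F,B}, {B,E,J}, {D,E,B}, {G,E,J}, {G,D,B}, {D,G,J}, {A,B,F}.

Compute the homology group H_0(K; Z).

Fix the vertex order A < B < D < E < F < G < J and write every simplex with vertices in increasing order. Then dim K = 2 and the simplices of K are:

  0-simplices (7): A, B, D, E, F, G, J
  1-simplices (18): AB, AD, AF, AJ, BD, BE, BF, BG, BJ, DE, DF, DG, DJ, EF, EG, EJ, FG, GJ
  2-simplices (12): ABF, ABJ, ADF, ADJ, BDE, BDG, BEJ, BFG, DEF, DGJ, EFG, EGJ

giving chain groups C_0 ≅ Z^7, C_1 ≅ Z^18, C_2 ≅ Z^12.

Boundary ∂_1: C_1 → C_0 maps an edge to its endpoints' difference, ∂[p,q] = q − p.
This gives a 7×18 integer matrix of rank 6; reducing to Smith normal form yields diagonal entries (1,1,1,1,1,1).

∂_2: C_2 → C_1 acts by ∂[p,q,r] = [q,r] − [p,r] + [p,q]. For instance
  ∂DGJ = GJ − DJ + DG,
  ∂EFG = FG − EG + EF.
The resulting 18×12 matrix has rank 12, and its Smith normal form has invariant factors (1,1,1,1,1,1,1,1,1,1,1,2).

Now H_k = ker ∂_k / im ∂_{k+1}, so:

  H_0: rank C_0 − rank ∂_1 = 7 − 6 = 1, and the invariant factors of ∂_1 are all 1, so H_0 ≅ Z.

H_0 ≅ Z.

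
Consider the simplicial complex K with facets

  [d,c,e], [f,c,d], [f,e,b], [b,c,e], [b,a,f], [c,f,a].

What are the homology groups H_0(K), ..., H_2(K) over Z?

Take the total order a < b < c < d < e < f on the vertex set. Then K (dimension 2) consists of the simplices:

  0-simplices (6): a, b, c, d, e, f
  1-simplices (12): ab, ac, af, bc, be, bf, cd, ce, cf, de, df, ef
  2-simplices (6): abf, acf, bce, bef, cde, cdf

giving chain groups C_0 ≅ Z^6, C_1 ≅ Z^12, C_2 ≅ Z^6.

The boundary map ∂_1: C_1 → C_0 sends each edge [p,q] (with p < q) to q − p. For instance
  ∂df = f − d.
The resulting 6×12 matrix has rank 5, and its Smith normal form has invariant factors (1,1,1,1,1).

The boundary map ∂_2: C_2 → C_1 sends each 2-simplex [p,q,r] to [q,r] − [p,r] + [p,q]. For instance
  ∂acf = cf − af + ac,
  ∂bce = ce − be + bc.
As a 12×6 matrix over Z this has rank 6, with invariant factors (1,1,1,1,1,1).

Computing H_k = (kernel of ∂_k) / (image of ∂_{k+1}):

  H_0: rank C_0 − rank ∂_1 = 6 − 5 = 1, and the invariant factors of ∂_1 are all 1, so H_0 ≅ Z.
  H_1: rank ker ∂_1 − rank ∂_2 = (12 − 5) − 6 = 1, and the invariant factors of ∂_2 are all 1, so H_1 ≅ Z.
  H_2: rank ker ∂_2 − rank ∂_3 = (6 − 6) − 0 = 0, and there is no ∂_3, so H_2 ≅ 0.

H_0 ≅ Z,  H_1 ≅ Z,  H_2 = 0.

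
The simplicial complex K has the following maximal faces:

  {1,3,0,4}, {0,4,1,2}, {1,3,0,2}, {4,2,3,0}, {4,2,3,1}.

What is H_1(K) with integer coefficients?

H_1 ≅ 0.

Take the total order 0 < 1 < 2 < 3 < 4 on the vertex set. Then K (dimension 3) consists of the simplices:

  0-simplices (5): [0], [1], [2], [3], [4]
  1-simplices (10): [0,1], [0,2], [0,3], [0,4], [1,2], [1,3], [1,4], [2,3], [2,4], [3,4]
  2-simplices (10): [0,1,2], [0,1,3], [0,1,4], [0,2,3], [0,2,4], [0,3,4], [1,2,3], [1,2,4], [1,3,4], [2,3,4]
  3-simplices (5): [0,1,2,3], [0,1,2,4], [0,1,3,4], [0,2,3,4], [1,2,3,4]

so the chain groups are C_0 ≅ Z^5, C_1 ≅ Z^10, C_2 ≅ Z^10, C_3 ≅ Z^5.

Boundary ∂_1: C_1 → C_0 maps an edge to its endpoints' difference, ∂[p,q] = q − p.
The 5×10 boundary matrix has rank 4 and Smith normal form diag(1,1,1,1).

The boundary map ∂_2: C_2 → C_1 acts by ∂[p,q,r] = [q,r] − [p,r] + [p,q]. For instance
  ∂[1,2,3] = [2,3] − [1,3] + [1,2],
  ∂[0,3,4] = [3,4] − [0,4] + [0,3].
The resulting 10×10 matrix has rank 6, and its Smith normal form has invariant factors (1,1,1,1,1,1).

Boundary ∂_3: C_3 → C_2 sends each 3-simplex σ to the alternating sum Σ_i (−1)^i (σ with its i-th vertex removed). For instance
  ∂[0,1,3,4] = [1,3,4] − [0,3,4] + [0,1,4] − [0,1,3],
  ∂[0,1,2,4] = [1,2,4] − [0,2,4] + [0,1,4] − [0,1,2].
As a 10×5 matrix over Z this has rank 4, with invariant factors (1,1,1,1).

From H_k ≅ ker(∂_k) / im(∂_{k+1}) we obtain:

  H_1: rank ker ∂_1 − rank ∂_2 = (10 − 4) − 6 = 0, and the invariant factors of ∂_2 are all 1, so H_1 = 0.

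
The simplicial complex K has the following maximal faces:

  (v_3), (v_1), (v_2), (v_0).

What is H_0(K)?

K has 4 vertices.
rank ∂_0 = 0, rank ∂_1 = 0 ⇒ b_0 = 4 − 0 − 0 = 4. So H_0 = Z^4.

H_0 ≅ Z^4.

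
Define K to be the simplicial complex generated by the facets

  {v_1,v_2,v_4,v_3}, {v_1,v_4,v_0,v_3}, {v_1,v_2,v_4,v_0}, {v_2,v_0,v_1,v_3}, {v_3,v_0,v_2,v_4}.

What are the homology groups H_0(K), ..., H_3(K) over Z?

H_0 ≅ Z,  H_1 = 0,  H_2 = 0,  H_3 ≅ Z.

We work with the vertex ordering v_0 < v_1 < v_2 < v_3 < v_4. The simplices of K, each written with vertices in increasing order, are:

  0-simplices (5): [v_0], [v_1], [v_2], [v_3], [v_4]
  1-simplices (10): [v_0,v_1], [v_0,v_2], [v_0,v_3], [v_0,v_4], [v_1,v_2], [v_1,v_3], [v_1,v_4], [v_2,v_3], [v_2,v_4], [v_3,v_4]
  2-simplices (10): [v_0,v_1,v_2], [v_0,v_1,v_3], [v_0,v_1,v_4], [v_0,v_2,v_3], [v_0,v_2,v_4], [v_0,v_3,v_4], [v_1,v_2,v_3], [v_1,v_2,v_4], [v_1,v_3,v_4], [v_2,v_3,v_4]
  3-simplices (5): [v_0,v_1,v_2,v_3], [v_0,v_1,v_2,v_4], [v_0,v_1,v_3,v_4], [v_0,v_2,v_3,v_4], [v_1,v_2,v_3,v_4]

so the chain groups are C_0 ≅ Z^5, C_1 ≅ Z^10, C_2 ≅ Z^10, C_3 ≅ Z^5.

The boundary map ∂_1: C_1 → C_0 sends each edge [p,q] (with p < q) to q − p. For instance
  ∂[v_0,v_3] = [v_3] − [v_0].
This gives a 5×10 integer matrix of rank 4; reducing to Smith normal form yields diagonal entries (1,1,1,1).

∂_2: C_2 → C_1 acts by ∂[p,q,r] = [q,r] − [p,r] + [p,q]. For instance
  ∂[v_0,v_3,v_4] = [v_3,v_4] − [v_0,v_4] + [v_0,v_3],
  ∂[v_0,v_2,v_3] = [v_2,v_3] − [v_0,v_3] + [v_0,v_2].
As a 10×10 matrix over Z this has rank 6, with invariant factors (1,1,1,1,1,1).

∂_3: C_3 → C_2 sends each 3-simplex σ to the alternating sum Σ_i (−1)^i (σ with its i-th vertex removed). For instance
  ∂[v_1,v_2,v_3,v_4] = [v_2,v_3,v_4] − [v_1,v_3,v_4] + [v_1,v_2,v_4] − [v_1,v_2,v_3],
  ∂[v_0,v_2,v_3,v_4] = [v_2,v_3,v_4] − [v_0,v_3,v_4] + [v_0,v_2,v_4] − [v_0,v_2,v_3].
This gives a 10×5 integer matrix of rank 4; reducing to Smith normal form yields diagonal entries (1,1,1,1).

Now H_k = ker ∂_k / im ∂_{k+1}, so:

  H_0: rank C_0 − rank ∂_1 = 5 − 4 = 1, and the invariant factors of ∂_1 are all 1, so H_0 ≅ Z.
  H_1: rank ker ∂_1 − rank ∂_2 = (10 − 4) − 6 = 0, and the invariant factors of ∂_2 are all 1, so H_1 ≅ 0.
  H_2: rank ker ∂_2 − rank ∂_3 = (10 − 6) − 4 = 0, and the invariant factors of ∂_3 are all 1, so H_2 ≅ 0.
  H_3: rank ker ∂_3 − rank ∂_4 = (5 − 4) − 0 = 1, and there is no ∂_4, so H_3 ≅ Z.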